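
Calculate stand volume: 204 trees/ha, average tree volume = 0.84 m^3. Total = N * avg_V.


V_stand = 204 * 0.84 = 171.36 ≈ 171.4 m^3/ha

171.4 m^3/ha


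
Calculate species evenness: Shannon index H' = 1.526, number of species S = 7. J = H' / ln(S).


ln(7) = 1.94591
J = H' / ln(S) = 1.526 / 1.94591 = 0.784209 ≈ 0.7842

0.7842


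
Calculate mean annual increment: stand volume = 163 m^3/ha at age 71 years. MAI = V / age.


MAI = 163 / 71 = 2.2958 ≈ 2.30 m^3/ha/yr

2.30 m^3/ha/yr


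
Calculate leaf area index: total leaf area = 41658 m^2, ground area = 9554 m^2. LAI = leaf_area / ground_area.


LAI = 41658 / 9554 = 4.3603 ≈ 4.36

4.36


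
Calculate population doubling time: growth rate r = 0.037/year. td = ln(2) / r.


td = ln(2) / 0.037 = 0.693147 / 0.037 = 18.7337 ≈ 18.7 years

18.7 years


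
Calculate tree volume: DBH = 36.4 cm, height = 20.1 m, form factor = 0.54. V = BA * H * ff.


(D/200)^2 = (36.4/200)^2 = 0.182^2 = 0.033124
BA = 3.141593 * 0.033124 = 0.104062 m^2
V = 0.104062 * 20.1 * 0.54 = 1.12949 ≈ 1.129 m^3

1.129 m^3


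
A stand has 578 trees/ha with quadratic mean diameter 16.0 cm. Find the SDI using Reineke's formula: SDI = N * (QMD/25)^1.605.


QMD/25 = 16.0/25 = 0.64
(0.64)^1.605 = exp(1.605 * ln(0.64)) = exp(1.605 * (-0.446287)) = exp(-0.716291) = 0.488561
SDI = 578 * 0.488561 = 282.388 ≈ 282

282


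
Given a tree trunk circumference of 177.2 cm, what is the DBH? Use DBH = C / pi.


DBH = C / pi = 177.2 / 3.141593 = 56.4045 ≈ 56.40 cm

56.40 cm


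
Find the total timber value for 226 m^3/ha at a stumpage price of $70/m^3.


Value = 226 * 70 = $15820/ha

$15820/ha


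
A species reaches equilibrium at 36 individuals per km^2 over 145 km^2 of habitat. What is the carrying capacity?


K = 36 * 145 = 5220 individuals

5220 individuals


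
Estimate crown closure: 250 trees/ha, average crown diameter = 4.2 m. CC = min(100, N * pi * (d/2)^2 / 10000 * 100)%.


(d/2)^2 = (4.2/2)^2 = 2.1^2 = 4.41
Crown area = 3.141593 * 4.41 = 13.8544 m^2
N * area / 10000 * 100 = 250 * 13.8544 / 10000 * 100 = 34.6360
CC = min(100, 34.6360) = 34.6360 ≈ 34.6%

34.6%


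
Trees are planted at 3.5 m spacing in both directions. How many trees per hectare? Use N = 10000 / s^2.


N = 10000 / 3.5^2 = 10000 / 12.25 = 816.327 ≈ 816 trees/ha

816 trees/ha


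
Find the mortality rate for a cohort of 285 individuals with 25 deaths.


Mortality rate = 25 / 285 = 0.087719 ≈ 0.0877

0.0877


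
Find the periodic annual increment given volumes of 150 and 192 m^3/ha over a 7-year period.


PAI = (V2 - V1) / period = (192 - 150) / 7 = 42 / 7 = 6.00 m^3/ha/yr

6.00 m^3/ha/yr


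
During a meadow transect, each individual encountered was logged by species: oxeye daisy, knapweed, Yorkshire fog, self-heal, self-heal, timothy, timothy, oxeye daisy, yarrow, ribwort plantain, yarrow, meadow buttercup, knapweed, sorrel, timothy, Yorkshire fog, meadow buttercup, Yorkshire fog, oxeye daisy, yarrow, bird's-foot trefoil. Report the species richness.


Total individuals logged = 21
Distinct species (count of individuals): oxeye daisy (3), knapweed (2), Yorkshire fog (3), self-heal (2), timothy (3), yarrow (3), ribwort plantain (1), meadow buttercup (2), sorrel (1), bird's-foot trefoil (1)
Species richness = number of distinct species = 10

10


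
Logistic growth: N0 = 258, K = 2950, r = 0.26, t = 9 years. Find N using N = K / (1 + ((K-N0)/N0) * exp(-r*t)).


(K - N0)/N0 = (2950 - 258)/258 = 2692/258 = 10.4341
r*t = 0.26 * 9 = 2.34; exp(-2.34) = 0.0963276
10.4341 * 0.0963276 = 1.00509
1 + 1.00509 = 2.00509
N = 2950 / 2.00509 = 1471.26 ≈ 1471

1471


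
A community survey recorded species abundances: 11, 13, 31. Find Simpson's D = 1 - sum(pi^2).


Total N = 11 + 13 + 31 = 55
Per-species terms:
  p = 11/55 = 0.200000; p^2 = 0.200000^2 = 0.040000
  p = 13/55 = 0.236364; p^2 = 0.236364^2 = 0.055868
  p = 31/55 = 0.563636; p^2 = 0.563636^2 = 0.317686
sum(p^2) = 0.040000 + 0.055868 + 0.317686 = 0.413554
D = 1 - 0.413554 = 0.586446 ≈ 0.5864

0.5864


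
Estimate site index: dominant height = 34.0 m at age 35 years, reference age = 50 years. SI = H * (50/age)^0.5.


50/35 = 1.42857
(1.42857)^0.5 = 1.19523
SI = 34.0 * 1.19523 = 40.6378 ≈ 40.6 m

40.6 m


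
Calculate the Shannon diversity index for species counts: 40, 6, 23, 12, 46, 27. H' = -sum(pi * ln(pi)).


Total N = 40 + 6 + 23 + 12 + 46 + 27 = 154
Per-species terms:
  p = 40/154 = 0.259740; ln(p) = -1.348074; p*ln(p) = 0.259740 * (-1.348074) = -0.350149
  p = 6/154 = 0.038961; ln(p) = -3.245194; p*ln(p) = 0.038961 * (-3.245194) = -0.126436
  p = 23/154 = 0.149351; ln(p) = -1.901456; p*ln(p) = 0.149351 * (-1.901456) = -0.283984
  p = 12/154 = 0.077922; ln(p) = -2.552047; p*ln(p) = 0.077922 * (-2.552047) = -0.198861
  p = 46/154 = 0.298701; ln(p) = -1.208312; p*ln(p) = 0.298701 * (-1.208312) = -0.360924
  p = 27/154 = 0.175325; ln(p) = -1.741114; p*ln(p) = 0.175325 * (-1.741114) = -0.305261
sum(p*ln(p)) = (-0.350149) + (-0.126436) + (-0.283984) + (-0.198861) + (-0.360924) + (-0.305261) = -1.625615
H' = -(-1.625615) = 1.625615 ≈ 1.6256

1.6256


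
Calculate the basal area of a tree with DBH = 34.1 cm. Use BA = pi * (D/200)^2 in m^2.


D/200 = 34.1/200 = 0.1705 m
(D/200)^2 = 0.1705^2 = 0.02907025
BA = 3.141593 * 0.02907025 = 0.0913269 ≈ 0.0913 m^2

0.0913 m^2


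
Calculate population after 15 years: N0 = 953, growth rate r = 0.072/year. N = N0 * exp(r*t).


r*t = 0.072 * 15 = 1.08
exp(1.08) = 2.94468
N = 953 * 2.94468 = 2806.28 ≈ 2806

2806


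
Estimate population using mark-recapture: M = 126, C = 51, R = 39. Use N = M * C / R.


N = M * C / R = 126 * 51 / 39 = 6426 / 39 = 164.77 ≈ 165

165 individuals


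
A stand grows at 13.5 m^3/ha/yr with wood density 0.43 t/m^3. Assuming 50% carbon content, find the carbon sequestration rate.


C = 13.5 * 0.43 * 0.5 = 2.9025 ≈ 2.90 t C/ha/yr

2.90 t C/ha/yr


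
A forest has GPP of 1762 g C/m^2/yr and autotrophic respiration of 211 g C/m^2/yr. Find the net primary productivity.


NPP = GPP - Ra = 1762 - 211 = 1551 g C/m^2/yr

1551 g C/m^2/yr


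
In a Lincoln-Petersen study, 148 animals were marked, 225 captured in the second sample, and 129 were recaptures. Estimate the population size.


N = M * C / R = 148 * 225 / 129 = 33300 / 129 = 258.14 ≈ 258

258 individuals


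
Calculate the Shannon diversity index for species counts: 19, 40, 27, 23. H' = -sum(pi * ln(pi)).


Total N = 19 + 40 + 27 + 23 = 109
Per-species terms:
  p = 19/109 = 0.174312; ln(p) = -1.746908; p*ln(p) = 0.174312 * (-1.746908) = -0.304507
  p = 40/109 = 0.366972; ln(p) = -1.002470; p*ln(p) = 0.366972 * (-1.002470) = -0.367878
  p = 27/109 = 0.247706; ln(p) = -1.395513; p*ln(p) = 0.247706 * (-1.395513) = -0.345677
  p = 23/109 = 0.211009; ln(p) = -1.555854; p*ln(p) = 0.211009 * (-1.555854) = -0.328299
sum(p*ln(p)) = (-0.304507) + (-0.367878) + (-0.345677) + (-0.328299) = -1.346361
H' = -(-1.346361) = 1.346361 ≈ 1.3464

1.3464


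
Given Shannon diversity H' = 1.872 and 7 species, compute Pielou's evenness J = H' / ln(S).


ln(7) = 1.94591
J = H' / ln(S) = 1.872 / 1.94591 = 0.962018 ≈ 0.9620

0.9620


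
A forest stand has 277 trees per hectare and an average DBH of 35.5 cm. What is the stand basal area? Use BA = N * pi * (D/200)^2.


(D/200)^2 = (35.5/200)^2 = 0.1775^2 = 0.03150625
Individual BA = 3.141593 * 0.03150625 = 0.0989798 m^2
Stand BA = 277 * 0.0989798 = 27.4174 ≈ 27.42 m^2/ha

27.42 m^2/ha


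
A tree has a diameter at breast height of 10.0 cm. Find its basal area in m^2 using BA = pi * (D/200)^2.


D/200 = 10.0/200 = 0.05 m
(D/200)^2 = 0.05^2 = 0.0025
BA = 3.141593 * 0.0025 = 0.00785398 ≈ 0.0079 m^2

0.0079 m^2


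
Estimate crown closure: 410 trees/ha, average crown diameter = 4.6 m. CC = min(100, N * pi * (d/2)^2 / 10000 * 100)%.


(d/2)^2 = (4.6/2)^2 = 2.3^2 = 5.29
Crown area = 3.141593 * 5.29 = 16.6190 m^2
N * area / 10000 * 100 = 410 * 16.6190 / 10000 * 100 = 68.1379
CC = min(100, 68.1379) = 68.1379 ≈ 68.1%

68.1%


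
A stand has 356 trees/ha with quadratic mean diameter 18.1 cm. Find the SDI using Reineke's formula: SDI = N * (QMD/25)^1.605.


QMD/25 = 18.1/25 = 0.724
(0.724)^1.605 = exp(1.605 * ln(0.724)) = exp(1.605 * (-0.322964)) = exp(-0.518357) = 0.595498
SDI = 356 * 0.595498 = 211.997 ≈ 212

212


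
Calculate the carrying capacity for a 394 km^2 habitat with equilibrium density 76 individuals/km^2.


K = 76 * 394 = 29944 individuals

29944 individuals


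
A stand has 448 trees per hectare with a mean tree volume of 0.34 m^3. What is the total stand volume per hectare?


V_stand = 448 * 0.34 = 152.32 ≈ 152.3 m^3/ha

152.3 m^3/ha


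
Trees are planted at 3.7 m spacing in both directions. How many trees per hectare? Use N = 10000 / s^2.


N = 10000 / 3.7^2 = 10000 / 13.69 = 730.460 ≈ 730 trees/ha

730 trees/ha


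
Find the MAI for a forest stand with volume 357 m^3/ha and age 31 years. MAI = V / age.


MAI = 357 / 31 = 11.5161 ≈ 11.52 m^3/ha/yr

11.52 m^3/ha/yr


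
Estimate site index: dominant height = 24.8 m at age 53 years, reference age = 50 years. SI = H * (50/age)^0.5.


50/53 = 0.943396
(0.943396)^0.5 = 0.971286
SI = 24.8 * 0.971286 = 24.0879 ≈ 24.1 m

24.1 m


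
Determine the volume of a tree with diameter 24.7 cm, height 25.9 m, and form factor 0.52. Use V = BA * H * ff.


(D/200)^2 = (24.7/200)^2 = 0.1235^2 = 0.01525225
BA = 3.141593 * 0.01525225 = 0.0479164 m^2
V = 0.0479164 * 25.9 * 0.52 = 0.645338 ≈ 0.645 m^3

0.645 m^3


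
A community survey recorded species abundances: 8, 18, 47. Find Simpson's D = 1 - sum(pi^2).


Total N = 8 + 18 + 47 = 73
Per-species terms:
  p = 8/73 = 0.109589; p^2 = 0.109589^2 = 0.012010
  p = 18/73 = 0.246575; p^2 = 0.246575^2 = 0.060799
  p = 47/73 = 0.643836; p^2 = 0.643836^2 = 0.414525
sum(p^2) = 0.012010 + 0.060799 + 0.414525 = 0.487334
D = 1 - 0.487334 = 0.512666 ≈ 0.5127

0.5127


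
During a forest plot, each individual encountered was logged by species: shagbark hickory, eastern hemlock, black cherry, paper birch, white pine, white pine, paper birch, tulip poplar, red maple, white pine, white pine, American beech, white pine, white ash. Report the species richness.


Total individuals logged = 14
Distinct species (count of individuals): shagbark hickory (1), eastern hemlock (1), black cherry (1), paper birch (2), white pine (5), tulip poplar (1), red maple (1), American beech (1), white ash (1)
Species richness = number of distinct species = 9

9


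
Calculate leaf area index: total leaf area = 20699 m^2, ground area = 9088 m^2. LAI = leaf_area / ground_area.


LAI = 20699 / 9088 = 2.2776 ≈ 2.28

2.28


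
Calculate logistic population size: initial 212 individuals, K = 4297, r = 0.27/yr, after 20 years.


(K - N0)/N0 = (4297 - 212)/212 = 4085/212 = 19.2689
r*t = 0.27 * 20 = 5.4; exp(-5.4) = 0.00451658
19.2689 * 0.00451658 = 0.0870295
1 + 0.0870295 = 1.08703
N = 4297 / 1.08703 = 3952.97 ≈ 3953

3953


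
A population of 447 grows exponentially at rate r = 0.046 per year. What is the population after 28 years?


r*t = 0.046 * 28 = 1.288
exp(1.288) = 3.62553
N = 447 * 3.62553 = 1620.61 ≈ 1621

1621


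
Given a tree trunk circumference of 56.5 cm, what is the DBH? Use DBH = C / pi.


DBH = C / pi = 56.5 / 3.141593 = 17.9845 ≈ 17.98 cm

17.98 cm


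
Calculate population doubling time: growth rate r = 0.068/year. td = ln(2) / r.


td = ln(2) / 0.068 = 0.693147 / 0.068 = 10.1933 ≈ 10.2 years

10.2 years


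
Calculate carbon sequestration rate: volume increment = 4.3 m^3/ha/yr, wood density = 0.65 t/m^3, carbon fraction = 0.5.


C = 4.3 * 0.65 * 0.5 = 1.3975 ≈ 1.40 t C/ha/yr

1.40 t C/ha/yr


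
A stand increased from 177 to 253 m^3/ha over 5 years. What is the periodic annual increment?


PAI = (V2 - V1) / period = (253 - 177) / 5 = 76 / 5 = 15.20 m^3/ha/yr

15.20 m^3/ha/yr


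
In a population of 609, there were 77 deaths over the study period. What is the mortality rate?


Mortality rate = 77 / 609 = 0.126437 ≈ 0.1264

0.1264


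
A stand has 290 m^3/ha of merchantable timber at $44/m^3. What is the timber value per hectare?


Value = 290 * 44 = $12760/ha

$12760/ha


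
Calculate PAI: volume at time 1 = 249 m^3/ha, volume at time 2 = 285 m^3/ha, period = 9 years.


PAI = (V2 - V1) / period = (285 - 249) / 9 = 36 / 9 = 4.00 m^3/ha/yr

4.00 m^3/ha/yr


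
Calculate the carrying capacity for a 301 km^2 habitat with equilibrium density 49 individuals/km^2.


K = 49 * 301 = 14749 individuals

14749 individuals


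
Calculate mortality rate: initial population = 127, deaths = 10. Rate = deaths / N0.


Mortality rate = 10 / 127 = 0.078740 ≈ 0.0787

0.0787


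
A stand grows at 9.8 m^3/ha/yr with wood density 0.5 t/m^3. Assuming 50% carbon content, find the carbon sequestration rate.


C = 9.8 * 0.5 * 0.5 = 2.45 t C/ha/yr

2.45 t C/ha/yr


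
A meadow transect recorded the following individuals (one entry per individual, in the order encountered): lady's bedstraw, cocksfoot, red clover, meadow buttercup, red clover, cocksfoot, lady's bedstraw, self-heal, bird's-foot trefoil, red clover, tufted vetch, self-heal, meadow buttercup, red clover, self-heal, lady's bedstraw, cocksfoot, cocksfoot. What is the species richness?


Total individuals logged = 18
Distinct species (count of individuals): lady's bedstraw (3), cocksfoot (4), red clover (4), meadow buttercup (2), self-heal (3), bird's-foot trefoil (1), tufted vetch (1)
Species richness = number of distinct species = 7

7


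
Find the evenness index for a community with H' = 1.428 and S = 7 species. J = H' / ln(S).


ln(7) = 1.94591
J = H' / ln(S) = 1.428 / 1.94591 = 0.733847 ≈ 0.7338

0.7338


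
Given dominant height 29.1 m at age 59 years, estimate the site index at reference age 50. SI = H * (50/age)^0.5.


50/59 = 0.847458
(0.847458)^0.5 = 0.920575
SI = 29.1 * 0.920575 = 26.7887 ≈ 26.8 m

26.8 m


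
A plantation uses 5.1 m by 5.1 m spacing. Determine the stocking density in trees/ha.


N = 10000 / 5.1^2 = 10000 / 26.01 = 384.468 ≈ 384 trees/ha

384 trees/ha


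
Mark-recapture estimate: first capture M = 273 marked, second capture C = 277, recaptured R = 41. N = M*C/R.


N = M * C / R = 273 * 277 / 41 = 75621 / 41 = 1844.41 ≈ 1844

1844 individuals


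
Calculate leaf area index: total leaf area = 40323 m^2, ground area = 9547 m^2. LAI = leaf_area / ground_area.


LAI = 40323 / 9547 = 4.2236 ≈ 4.22

4.22


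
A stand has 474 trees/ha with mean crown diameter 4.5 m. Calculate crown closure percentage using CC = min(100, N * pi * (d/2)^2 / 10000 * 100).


(d/2)^2 = (4.5/2)^2 = 2.25^2 = 5.0625
Crown area = 3.141593 * 5.0625 = 15.9043 m^2
N * area / 10000 * 100 = 474 * 15.9043 / 10000 * 100 = 75.3864
CC = min(100, 75.3864) = 75.3864 ≈ 75.4%

75.4%


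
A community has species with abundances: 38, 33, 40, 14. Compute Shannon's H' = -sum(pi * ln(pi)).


Total N = 38 + 33 + 40 + 14 = 125
Per-species terms:
  p = 38/125 = 0.304000; ln(p) = -1.190728; p*ln(p) = 0.304000 * (-1.190728) = -0.361981
  p = 33/125 = 0.264000; ln(p) = -1.331806; p*ln(p) = 0.264000 * (-1.331806) = -0.351597
  p = 40/125 = 0.320000; ln(p) = -1.139434; p*ln(p) = 0.320000 * (-1.139434) = -0.364619
  p = 14/125 = 0.112000; ln(p) = -2.189256; p*ln(p) = 0.112000 * (-2.189256) = -0.245197
sum(p*ln(p)) = (-0.361981) + (-0.351597) + (-0.364619) + (-0.245197) = -1.323394
H' = -(-1.323394) = 1.323394 ≈ 1.3234

1.3234


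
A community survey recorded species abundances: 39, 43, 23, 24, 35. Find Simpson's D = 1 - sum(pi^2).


Total N = 39 + 43 + 23 + 24 + 35 = 164
Per-species terms:
  p = 39/164 = 0.237805; p^2 = 0.237805^2 = 0.056551
  p = 43/164 = 0.262195; p^2 = 0.262195^2 = 0.068746
  p = 23/164 = 0.140244; p^2 = 0.140244^2 = 0.019668
  p = 24/164 = 0.146341; p^2 = 0.146341^2 = 0.021416
  p = 35/164 = 0.213415; p^2 = 0.213415^2 = 0.045546
sum(p^2) = 0.056551 + 0.068746 + 0.019668 + 0.021416 + 0.045546 = 0.211927
D = 1 - 0.211927 = 0.788073 ≈ 0.7881

0.7881


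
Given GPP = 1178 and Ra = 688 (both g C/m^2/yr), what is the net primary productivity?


NPP = GPP - Ra = 1178 - 688 = 490 g C/m^2/yr

490 g C/m^2/yr


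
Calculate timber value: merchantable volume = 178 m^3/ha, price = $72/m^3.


Value = 178 * 72 = $12816/ha

$12816/ha


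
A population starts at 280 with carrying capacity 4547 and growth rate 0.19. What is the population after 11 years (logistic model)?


(K - N0)/N0 = (4547 - 280)/280 = 4267/280 = 15.2393
r*t = 0.19 * 11 = 2.09; exp(-2.09) = 0.123687
15.2393 * 0.123687 = 1.88490
1 + 1.88490 = 2.88490
N = 4547 / 2.88490 = 1576.14 ≈ 1576

1576


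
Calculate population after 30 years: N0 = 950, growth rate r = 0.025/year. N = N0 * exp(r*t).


r*t = 0.025 * 30 = 0.75
exp(0.75) = 2.11700
N = 950 * 2.11700 = 2011.15 ≈ 2011

2011


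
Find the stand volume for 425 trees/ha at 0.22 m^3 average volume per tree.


V_stand = 425 * 0.22 = 93.5 m^3/ha

93.5 m^3/ha


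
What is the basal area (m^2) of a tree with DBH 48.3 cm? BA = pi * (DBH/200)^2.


D/200 = 48.3/200 = 0.2415 m
(D/200)^2 = 0.2415^2 = 0.05832225
BA = 3.141593 * 0.05832225 = 0.183225 ≈ 0.1832 m^2

0.1832 m^2


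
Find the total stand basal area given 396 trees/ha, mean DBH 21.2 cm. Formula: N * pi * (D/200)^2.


(D/200)^2 = (21.2/200)^2 = 0.106^2 = 0.011236
Individual BA = 3.141593 * 0.011236 = 0.0352989 m^2
Stand BA = 396 * 0.0352989 = 13.9784 ≈ 13.98 m^2/ha

13.98 m^2/ha


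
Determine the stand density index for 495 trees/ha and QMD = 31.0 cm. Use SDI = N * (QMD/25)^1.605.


QMD/25 = 31.0/25 = 1.24
(1.24)^1.605 = exp(1.605 * ln(1.24)) = exp(1.605 * 0.215111) = exp(0.345253) = 1.41235
SDI = 495 * 1.41235 = 699.113 ≈ 699

699


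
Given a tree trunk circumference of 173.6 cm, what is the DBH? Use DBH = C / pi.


DBH = C / pi = 173.6 / 3.141593 = 55.2586 ≈ 55.26 cm

55.26 cm


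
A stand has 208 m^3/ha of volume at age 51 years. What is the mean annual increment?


MAI = 208 / 51 = 4.0784 ≈ 4.08 m^3/ha/yr

4.08 m^3/ha/yr


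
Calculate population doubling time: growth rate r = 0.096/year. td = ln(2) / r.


td = ln(2) / 0.096 = 0.693147 / 0.096 = 7.22028 ≈ 7.2 years

7.2 years


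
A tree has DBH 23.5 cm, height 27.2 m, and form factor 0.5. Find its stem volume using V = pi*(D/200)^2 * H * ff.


(D/200)^2 = (23.5/200)^2 = 0.1175^2 = 0.01380625
BA = 3.141593 * 0.01380625 = 0.0433736 m^2
V = 0.0433736 * 27.2 * 0.5 = 0.589881 ≈ 0.590 m^3

0.590 m^3


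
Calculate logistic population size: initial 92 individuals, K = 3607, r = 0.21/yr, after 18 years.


(K - N0)/N0 = (3607 - 92)/92 = 3515/92 = 38.2065
r*t = 0.21 * 18 = 3.78; exp(-3.78) = 0.0228227
38.2065 * 0.0228227 = 0.871975
1 + 0.871975 = 1.87198
N = 3607 / 1.87198 = 1926.84 ≈ 1927

1927


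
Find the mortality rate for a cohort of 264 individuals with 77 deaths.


Mortality rate = 77 / 264 = 0.291667 ≈ 0.2917

0.2917


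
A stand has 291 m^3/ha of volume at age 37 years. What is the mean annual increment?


MAI = 291 / 37 = 7.8649 ≈ 7.86 m^3/ha/yr

7.86 m^3/ha/yr


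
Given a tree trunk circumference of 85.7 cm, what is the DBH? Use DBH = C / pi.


DBH = C / pi = 85.7 / 3.141593 = 27.2792 ≈ 27.28 cm

27.28 cm


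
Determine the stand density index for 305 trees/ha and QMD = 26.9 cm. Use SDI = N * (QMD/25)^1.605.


QMD/25 = 26.9/25 = 1.076
(1.076)^1.605 = exp(1.605 * ln(1.076)) = exp(1.605 * 0.0732505) = exp(0.117567) = 1.12476
SDI = 305 * 1.12476 = 343.052 ≈ 343

343


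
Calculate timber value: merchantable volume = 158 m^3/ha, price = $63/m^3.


Value = 158 * 63 = $9954/ha

$9954/ha


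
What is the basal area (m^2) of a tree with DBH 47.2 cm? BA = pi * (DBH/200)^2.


D/200 = 47.2/200 = 0.236 m
(D/200)^2 = 0.236^2 = 0.055696
BA = 3.141593 * 0.055696 = 0.174974 ≈ 0.1750 m^2

0.1750 m^2


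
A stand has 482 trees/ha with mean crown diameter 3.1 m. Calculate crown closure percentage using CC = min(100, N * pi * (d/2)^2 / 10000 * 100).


(d/2)^2 = (3.1/2)^2 = 1.55^2 = 2.4025
Crown area = 3.141593 * 2.4025 = 7.54768 m^2
N * area / 10000 * 100 = 482 * 7.54768 / 10000 * 100 = 36.3798
CC = min(100, 36.3798) = 36.3798 ≈ 36.4%

36.4%


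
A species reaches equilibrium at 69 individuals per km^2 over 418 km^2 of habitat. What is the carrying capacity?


K = 69 * 418 = 28842 individuals

28842 individuals


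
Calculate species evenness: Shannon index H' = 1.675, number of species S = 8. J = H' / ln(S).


ln(8) = 2.07944
J = H' / ln(S) = 1.675 / 2.07944 = 0.805505 ≈ 0.8055

0.8055


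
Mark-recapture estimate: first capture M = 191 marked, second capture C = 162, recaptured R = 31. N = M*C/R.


N = M * C / R = 191 * 162 / 31 = 30942 / 31 = 998.13 ≈ 998

998 individuals


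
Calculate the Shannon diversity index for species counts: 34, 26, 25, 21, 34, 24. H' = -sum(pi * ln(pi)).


Total N = 34 + 26 + 25 + 21 + 34 + 24 = 164
Per-species terms:
  p = 34/164 = 0.207317; ln(p) = -1.573506; p*ln(p) = 0.207317 * (-1.573506) = -0.326215
  p = 26/164 = 0.158537; ln(p) = -1.841767; p*ln(p) = 0.158537 * (-1.841767) = -0.291988
  p = 25/164 = 0.152439; ln(p) = -1.880991; p*ln(p) = 0.152439 * (-1.880991) = -0.286736
  p = 21/164 = 0.128049; ln(p) = -2.055342; p*ln(p) = 0.128049 * (-2.055342) = -0.263184
  p = 34/164 = 0.207317; ln(p) = -1.573506; p*ln(p) = 0.207317 * (-1.573506) = -0.326215
  p = 24/164 = 0.146341; ln(p) = -1.921816; p*ln(p) = 0.146341 * (-1.921816) = -0.281240
sum(p*ln(p)) = (-0.326215) + (-0.291988) + (-0.286736) + (-0.263184) + (-0.326215) + (-0.281240) = -1.775578
H' = -(-1.775578) = 1.775578 ≈ 1.7756

1.7756


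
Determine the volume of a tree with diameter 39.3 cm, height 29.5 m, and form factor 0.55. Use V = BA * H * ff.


(D/200)^2 = (39.3/200)^2 = 0.1965^2 = 0.03861225
BA = 3.141593 * 0.03861225 = 0.121304 m^2
V = 0.121304 * 29.5 * 0.55 = 1.96816 ≈ 1.968 m^3

1.968 m^3


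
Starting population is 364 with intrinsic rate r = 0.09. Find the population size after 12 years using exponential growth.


r*t = 0.09 * 12 = 1.08
exp(1.08) = 2.94468
N = 364 * 2.94468 = 1071.86 ≈ 1072

1072


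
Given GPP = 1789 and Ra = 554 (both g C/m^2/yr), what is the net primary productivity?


NPP = GPP - Ra = 1789 - 554 = 1235 g C/m^2/yr

1235 g C/m^2/yr


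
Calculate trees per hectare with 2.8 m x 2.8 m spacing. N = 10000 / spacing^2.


N = 10000 / 2.8^2 = 10000 / 7.84 = 1275.51 ≈ 1276 trees/ha

1276 trees/ha


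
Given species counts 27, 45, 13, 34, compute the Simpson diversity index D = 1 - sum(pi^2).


Total N = 27 + 45 + 13 + 34 = 119
Per-species terms:
  p = 27/119 = 0.226891; p^2 = 0.226891^2 = 0.051480
  p = 45/119 = 0.378151; p^2 = 0.378151^2 = 0.142998
  p = 13/119 = 0.109244; p^2 = 0.109244^2 = 0.011934
  p = 34/119 = 0.285714; p^2 = 0.285714^2 = 0.081632
sum(p^2) = 0.051480 + 0.142998 + 0.011934 + 0.081632 = 0.288044
D = 1 - 0.288044 = 0.711956 ≈ 0.7120

0.7120


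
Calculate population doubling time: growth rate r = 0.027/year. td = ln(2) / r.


td = ln(2) / 0.027 = 0.693147 / 0.027 = 25.6721 ≈ 25.7 years

25.7 years


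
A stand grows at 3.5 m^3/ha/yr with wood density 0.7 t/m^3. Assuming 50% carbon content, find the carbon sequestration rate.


C = 3.5 * 0.7 * 0.5 = 1.225 ≈ 1.23 t C/ha/yr

1.23 t C/ha/yr


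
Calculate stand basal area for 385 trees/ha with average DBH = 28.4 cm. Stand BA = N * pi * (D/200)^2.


(D/200)^2 = (28.4/200)^2 = 0.142^2 = 0.020164
Individual BA = 3.141593 * 0.020164 = 0.0633471 m^2
Stand BA = 385 * 0.0633471 = 24.3886 ≈ 24.39 m^2/ha

24.39 m^2/ha


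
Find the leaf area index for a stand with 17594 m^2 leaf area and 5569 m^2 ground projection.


LAI = 17594 / 5569 = 3.1593 ≈ 3.16

3.16


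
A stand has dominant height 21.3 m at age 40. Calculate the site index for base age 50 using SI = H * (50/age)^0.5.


50/40 = 1.25000
(1.25000)^0.5 = 1.11803
SI = 21.3 * 1.11803 = 23.8140 ≈ 23.8 m

23.8 m


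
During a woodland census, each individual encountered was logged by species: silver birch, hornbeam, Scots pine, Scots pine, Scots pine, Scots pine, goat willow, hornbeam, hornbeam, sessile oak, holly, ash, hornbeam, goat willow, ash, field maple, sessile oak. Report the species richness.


Total individuals logged = 17
Distinct species (count of individuals): silver birch (1), hornbeam (4), Scots pine (4), goat willow (2), sessile oak (2), holly (1), ash (2), field maple (1)
Species richness = number of distinct species = 8

8


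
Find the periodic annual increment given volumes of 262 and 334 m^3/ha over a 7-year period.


PAI = (V2 - V1) / period = (334 - 262) / 7 = 72 / 7 = 10.2857 ≈ 10.29 m^3/ha/yr

10.29 m^3/ha/yr


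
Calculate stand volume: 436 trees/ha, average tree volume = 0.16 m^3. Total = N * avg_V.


V_stand = 436 * 0.16 = 69.76 ≈ 69.8 m^3/ha

69.8 m^3/ha


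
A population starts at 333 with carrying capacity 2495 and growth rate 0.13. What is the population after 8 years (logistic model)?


(K - N0)/N0 = (2495 - 333)/333 = 2162/333 = 6.49249
r*t = 0.13 * 8 = 1.04; exp(-1.04) = 0.353455
6.49249 * 0.353455 = 2.29480
1 + 2.29480 = 3.29480
N = 2495 / 3.29480 = 757.254 ≈ 757

757


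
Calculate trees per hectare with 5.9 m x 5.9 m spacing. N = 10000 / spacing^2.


N = 10000 / 5.9^2 = 10000 / 34.81 = 287.274 ≈ 287 trees/ha

287 trees/ha


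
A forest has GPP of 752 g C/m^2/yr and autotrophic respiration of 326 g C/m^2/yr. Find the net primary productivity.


NPP = GPP - Ra = 752 - 326 = 426 g C/m^2/yr

426 g C/m^2/yr


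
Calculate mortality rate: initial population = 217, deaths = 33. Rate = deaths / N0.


Mortality rate = 33 / 217 = 0.152074 ≈ 0.1521

0.1521


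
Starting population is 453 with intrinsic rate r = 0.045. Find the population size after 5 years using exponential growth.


r*t = 0.045 * 5 = 0.225
exp(0.225) = 1.25232
N = 453 * 1.25232 = 567.301 ≈ 567

567


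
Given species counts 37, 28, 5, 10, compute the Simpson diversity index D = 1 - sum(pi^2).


Total N = 37 + 28 + 5 + 10 = 80
Per-species terms:
  p = 37/80 = 0.462500; p^2 = 0.462500^2 = 0.213906
  p = 28/80 = 0.350000; p^2 = 0.350000^2 = 0.122500
  p = 5/80 = 0.062500; p^2 = 0.062500^2 = 0.003906
  p = 10/80 = 0.125000; p^2 = 0.125000^2 = 0.015625
sum(p^2) = 0.213906 + 0.122500 + 0.003906 + 0.015625 = 0.355937
D = 1 - 0.355937 = 0.644063 ≈ 0.6441

0.6441


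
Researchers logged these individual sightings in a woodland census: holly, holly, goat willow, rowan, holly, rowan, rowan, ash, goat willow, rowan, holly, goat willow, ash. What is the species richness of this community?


Total individuals logged = 13
Distinct species (count of individuals): holly (4), goat willow (3), rowan (4), ash (2)
Species richness = number of distinct species = 4

4


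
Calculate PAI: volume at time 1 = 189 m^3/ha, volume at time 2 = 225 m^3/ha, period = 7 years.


PAI = (V2 - V1) / period = (225 - 189) / 7 = 36 / 7 = 5.1429 ≈ 5.14 m^3/ha/yr

5.14 m^3/ha/yr


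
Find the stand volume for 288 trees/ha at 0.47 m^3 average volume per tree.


V_stand = 288 * 0.47 = 135.36 ≈ 135.4 m^3/ha

135.4 m^3/ha


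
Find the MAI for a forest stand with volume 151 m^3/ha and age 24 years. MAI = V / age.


MAI = 151 / 24 = 6.2917 ≈ 6.29 m^3/ha/yr

6.29 m^3/ha/yr


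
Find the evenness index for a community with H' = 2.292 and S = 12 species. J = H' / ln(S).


ln(12) = 2.48491
J = H' / ln(S) = 2.292 / 2.48491 = 0.922367 ≈ 0.9224

0.9224


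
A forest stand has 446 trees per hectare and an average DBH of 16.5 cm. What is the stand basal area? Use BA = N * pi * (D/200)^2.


(D/200)^2 = (16.5/200)^2 = 0.0825^2 = 0.00680625
Individual BA = 3.141593 * 0.00680625 = 0.0213825 m^2
Stand BA = 446 * 0.0213825 = 9.53660 ≈ 9.54 m^2/ha

9.54 m^2/ha


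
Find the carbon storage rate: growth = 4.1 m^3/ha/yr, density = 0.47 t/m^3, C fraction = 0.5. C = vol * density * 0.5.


C = 4.1 * 0.47 * 0.5 = 0.9635 ≈ 0.96 t C/ha/yr

0.96 t C/ha/yr


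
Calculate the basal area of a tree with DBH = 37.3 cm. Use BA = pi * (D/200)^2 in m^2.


D/200 = 37.3/200 = 0.1865 m
(D/200)^2 = 0.1865^2 = 0.03478225
BA = 3.141593 * 0.03478225 = 0.109272 ≈ 0.1093 m^2

0.1093 m^2


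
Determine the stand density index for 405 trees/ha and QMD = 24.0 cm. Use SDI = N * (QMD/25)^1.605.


QMD/25 = 24.0/25 = 0.96
(0.96)^1.605 = exp(1.605 * ln(0.96)) = exp(1.605 * (-0.0408220)) = exp(-0.0655193) = 0.936581
SDI = 405 * 0.936581 = 379.315 ≈ 379

379


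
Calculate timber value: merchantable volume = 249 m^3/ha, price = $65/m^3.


Value = 249 * 65 = $16185/ha

$16185/ha


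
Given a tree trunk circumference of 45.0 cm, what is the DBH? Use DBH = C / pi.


DBH = C / pi = 45.0 / 3.141593 = 14.3239 ≈ 14.32 cm

14.32 cm


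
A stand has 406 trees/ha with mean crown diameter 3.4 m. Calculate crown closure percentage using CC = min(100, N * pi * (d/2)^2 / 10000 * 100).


(d/2)^2 = (3.4/2)^2 = 1.7^2 = 2.89
Crown area = 3.141593 * 2.89 = 9.07920 m^2
N * area / 10000 * 100 = 406 * 9.07920 / 10000 * 100 = 36.8616
CC = min(100, 36.8616) = 36.8616 ≈ 36.9%

36.9%


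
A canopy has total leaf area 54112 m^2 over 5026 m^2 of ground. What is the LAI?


LAI = 54112 / 5026 = 10.7664 ≈ 10.77

10.77


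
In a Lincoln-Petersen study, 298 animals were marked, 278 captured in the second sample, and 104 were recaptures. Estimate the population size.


N = M * C / R = 298 * 278 / 104 = 82844 / 104 = 796.58 ≈ 797

797 individuals


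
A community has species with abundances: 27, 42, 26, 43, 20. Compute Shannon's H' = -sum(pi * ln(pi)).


Total N = 27 + 42 + 26 + 43 + 20 = 158
Per-species terms:
  p = 27/158 = 0.170886; ln(p) = -1.766759; p*ln(p) = 0.170886 * (-1.766759) = -0.301914
  p = 42/158 = 0.265823; ln(p) = -1.324925; p*ln(p) = 0.265823 * (-1.324925) = -0.352196
  p = 26/158 = 0.164557; ln(p) = -1.804498; p*ln(p) = 0.164557 * (-1.804498) = -0.296943
  p = 43/158 = 0.272152; ln(p) = -1.301395; p*ln(p) = 0.272152 * (-1.301395) = -0.354177
  p = 20/158 = 0.126582; ln(p) = -2.066865; p*ln(p) = 0.126582 * (-2.066865) = -0.261628
sum(p*ln(p)) = (-0.301914) + (-0.352196) + (-0.296943) + (-0.354177) + (-0.261628) = -1.566858
H' = -(-1.566858) = 1.566858 ≈ 1.5669

1.5669


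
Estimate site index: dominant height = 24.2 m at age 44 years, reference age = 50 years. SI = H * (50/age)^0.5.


50/44 = 1.13636
(1.13636)^0.5 = 1.06600
SI = 24.2 * 1.06600 = 25.7972 ≈ 25.8 m

25.8 m


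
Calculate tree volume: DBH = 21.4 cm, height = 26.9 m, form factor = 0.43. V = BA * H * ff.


(D/200)^2 = (21.4/200)^2 = 0.107^2 = 0.011449
BA = 3.141593 * 0.011449 = 0.0359681 m^2
V = 0.0359681 * 26.9 * 0.43 = 0.416043 ≈ 0.416 m^3

0.416 m^3


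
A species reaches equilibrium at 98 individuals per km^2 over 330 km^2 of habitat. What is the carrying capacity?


K = 98 * 330 = 32340 individuals

32340 individuals


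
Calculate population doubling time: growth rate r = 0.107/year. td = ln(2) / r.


td = ln(2) / 0.107 = 0.693147 / 0.107 = 6.47801 ≈ 6.5 years

6.5 years


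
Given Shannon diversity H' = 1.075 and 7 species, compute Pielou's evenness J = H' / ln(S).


ln(7) = 1.94591
J = H' / ln(S) = 1.075 / 1.94591 = 0.552441 ≈ 0.5524

0.5524


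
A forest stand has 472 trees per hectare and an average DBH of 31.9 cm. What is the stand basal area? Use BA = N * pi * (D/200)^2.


(D/200)^2 = (31.9/200)^2 = 0.1595^2 = 0.02544025
Individual BA = 3.141593 * 0.02544025 = 0.0799229 m^2
Stand BA = 472 * 0.0799229 = 37.7236 ≈ 37.72 m^2/ha

37.72 m^2/ha


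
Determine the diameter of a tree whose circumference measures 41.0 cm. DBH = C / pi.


DBH = C / pi = 41.0 / 3.141593 = 13.0507 ≈ 13.05 cm

13.05 cm


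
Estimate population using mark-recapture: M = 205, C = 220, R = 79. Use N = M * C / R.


N = M * C / R = 205 * 220 / 79 = 45100 / 79 = 570.89 ≈ 571

571 individuals


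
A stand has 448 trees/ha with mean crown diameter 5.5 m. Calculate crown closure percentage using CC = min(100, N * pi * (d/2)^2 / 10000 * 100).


(d/2)^2 = (5.5/2)^2 = 2.75^2 = 7.5625
Crown area = 3.141593 * 7.5625 = 23.7583 m^2
N * area / 10000 * 100 = 448 * 23.7583 / 10000 * 100 = 106.437
CC = min(100, 106.437) = 100%

100%


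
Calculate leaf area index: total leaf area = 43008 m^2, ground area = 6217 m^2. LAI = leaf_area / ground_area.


LAI = 43008 / 6217 = 6.9178 ≈ 6.92

6.92


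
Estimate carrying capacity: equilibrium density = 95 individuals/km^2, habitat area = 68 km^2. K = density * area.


K = 95 * 68 = 6460 individuals

6460 individuals


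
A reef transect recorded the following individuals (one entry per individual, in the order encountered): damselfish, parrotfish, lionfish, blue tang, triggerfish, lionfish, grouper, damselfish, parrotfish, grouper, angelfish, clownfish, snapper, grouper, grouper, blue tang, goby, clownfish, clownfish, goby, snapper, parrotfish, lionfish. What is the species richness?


Total individuals logged = 23
Distinct species (count of individuals): damselfish (2), parrotfish (3), lionfish (3), blue tang (2), triggerfish (1), grouper (4), angelfish (1), clownfish (3), snapper (2), goby (2)
Species richness = number of distinct species = 10

10


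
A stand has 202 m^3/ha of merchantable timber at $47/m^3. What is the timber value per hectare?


Value = 202 * 47 = $9494/ha

$9494/ha


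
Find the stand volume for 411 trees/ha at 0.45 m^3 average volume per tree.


V_stand = 411 * 0.45 = 184.95 ≈ 185.0 m^3/ha

185.0 m^3/ha


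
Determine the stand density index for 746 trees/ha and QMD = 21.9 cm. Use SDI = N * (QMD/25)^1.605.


QMD/25 = 21.9/25 = 0.876
(0.876)^1.605 = exp(1.605 * ln(0.876)) = exp(1.605 * (-0.132389)) = exp(-0.212484) = 0.808573
SDI = 746 * 0.808573 = 603.195 ≈ 603

603


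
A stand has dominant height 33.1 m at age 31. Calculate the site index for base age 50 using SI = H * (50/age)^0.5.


50/31 = 1.61290
(1.61290)^0.5 = 1.27000
SI = 33.1 * 1.27000 = 42.0370 ≈ 42.0 m

42.0 m


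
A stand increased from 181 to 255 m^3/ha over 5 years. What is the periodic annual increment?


PAI = (V2 - V1) / period = (255 - 181) / 5 = 74 / 5 = 14.80 m^3/ha/yr

14.80 m^3/ha/yr


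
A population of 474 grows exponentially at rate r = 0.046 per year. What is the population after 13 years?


r*t = 0.046 * 13 = 0.598
exp(0.598) = 1.81848
N = 474 * 1.81848 = 861.960 ≈ 862

862


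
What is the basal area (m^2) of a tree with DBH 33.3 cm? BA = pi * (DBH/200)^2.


D/200 = 33.3/200 = 0.1665 m
(D/200)^2 = 0.1665^2 = 0.02772225
BA = 3.141593 * 0.02772225 = 0.0870920 ≈ 0.0871 m^2

0.0871 m^2


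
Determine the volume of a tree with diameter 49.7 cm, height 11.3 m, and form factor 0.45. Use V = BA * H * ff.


(D/200)^2 = (49.7/200)^2 = 0.2485^2 = 0.06175225
BA = 3.141593 * 0.06175225 = 0.194000 m^2
V = 0.194000 * 11.3 * 0.45 = 0.986490 ≈ 0.986 m^3

0.986 m^3


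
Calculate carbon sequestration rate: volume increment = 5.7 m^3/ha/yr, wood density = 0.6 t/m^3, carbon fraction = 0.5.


C = 5.7 * 0.6 * 0.5 = 1.71 t C/ha/yr

1.71 t C/ha/yr


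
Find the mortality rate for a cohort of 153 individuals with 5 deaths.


Mortality rate = 5 / 153 = 0.032680 ≈ 0.0327

0.0327


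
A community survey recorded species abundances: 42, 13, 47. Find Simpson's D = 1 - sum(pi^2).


Total N = 42 + 13 + 47 = 102
Per-species terms:
  p = 42/102 = 0.411765; p^2 = 0.411765^2 = 0.169550
  p = 13/102 = 0.127451; p^2 = 0.127451^2 = 0.016244
  p = 47/102 = 0.460784; p^2 = 0.460784^2 = 0.212322
sum(p^2) = 0.169550 + 0.016244 + 0.212322 = 0.398116
D = 1 - 0.398116 = 0.601884 ≈ 0.6019

0.6019


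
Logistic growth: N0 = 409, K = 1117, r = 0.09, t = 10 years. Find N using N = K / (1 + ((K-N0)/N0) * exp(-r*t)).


(K - N0)/N0 = (1117 - 409)/409 = 708/409 = 1.73105
r*t = 0.09 * 10 = 0.9; exp(-0.9) = 0.406570
1.73105 * 0.406570 = 0.703793
1 + 0.703793 = 1.70379
N = 1117 / 1.70379 = 655.597 ≈ 656

656


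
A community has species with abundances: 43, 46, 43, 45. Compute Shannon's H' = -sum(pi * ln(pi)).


Total N = 43 + 46 + 43 + 45 = 177
Per-species terms:
  p = 43/177 = 0.242938; ln(p) = -1.414949; p*ln(p) = 0.242938 * (-1.414949) = -0.343745
  p = 46/177 = 0.259887; ln(p) = -1.347508; p*ln(p) = 0.259887 * (-1.347508) = -0.350200
  p = 43/177 = 0.242938; ln(p) = -1.414949; p*ln(p) = 0.242938 * (-1.414949) = -0.343745
  p = 45/177 = 0.254237; ln(p) = -1.369488; p*ln(p) = 0.254237 * (-1.369488) = -0.348175
sum(p*ln(p)) = (-0.343745) + (-0.350200) + (-0.343745) + (-0.348175) = -1.385865
H' = -(-1.385865) = 1.385865 ≈ 1.3859

1.3859


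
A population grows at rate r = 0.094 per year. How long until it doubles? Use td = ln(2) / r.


td = ln(2) / 0.094 = 0.693147 / 0.094 = 7.37390 ≈ 7.4 years

7.4 years


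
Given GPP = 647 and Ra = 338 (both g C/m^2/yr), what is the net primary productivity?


NPP = GPP - Ra = 647 - 338 = 309 g C/m^2/yr

309 g C/m^2/yr


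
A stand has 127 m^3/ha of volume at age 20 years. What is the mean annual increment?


MAI = 127 / 20 = 6.35 m^3/ha/yr

6.35 m^3/ha/yr


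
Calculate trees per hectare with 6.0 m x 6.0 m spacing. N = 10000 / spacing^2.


N = 10000 / 6.0^2 = 10000 / 36 = 277.778 ≈ 278 trees/ha

278 trees/ha


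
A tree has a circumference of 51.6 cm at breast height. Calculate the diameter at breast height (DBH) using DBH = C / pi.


DBH = C / pi = 51.6 / 3.141593 = 16.4248 ≈ 16.42 cm

16.42 cm


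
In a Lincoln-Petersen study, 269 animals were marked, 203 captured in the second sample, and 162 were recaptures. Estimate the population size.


N = M * C / R = 269 * 203 / 162 = 54607 / 162 = 337.08 ≈ 337

337 individuals


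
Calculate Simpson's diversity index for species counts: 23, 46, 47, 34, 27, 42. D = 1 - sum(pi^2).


Total N = 23 + 46 + 47 + 34 + 27 + 42 = 219
Per-species terms:
  p = 23/219 = 0.105023; p^2 = 0.105023^2 = 0.011030
  p = 46/219 = 0.210046; p^2 = 0.210046^2 = 0.044119
  p = 47/219 = 0.214612; p^2 = 0.214612^2 = 0.046058
  p = 34/219 = 0.155251; p^2 = 0.155251^2 = 0.024103
  p = 27/219 = 0.123288; p^2 = 0.123288^2 = 0.015200
  p = 42/219 = 0.191781; p^2 = 0.191781^2 = 0.036780
sum(p^2) = 0.011030 + 0.044119 + 0.046058 + 0.024103 + 0.015200 + 0.036780 = 0.177290
D = 1 - 0.177290 = 0.822710 ≈ 0.8227

0.8227


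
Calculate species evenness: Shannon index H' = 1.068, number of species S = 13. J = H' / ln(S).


ln(13) = 2.56495
J = H' / ln(S) = 1.068 / 2.56495 = 0.416382 ≈ 0.4164

0.4164


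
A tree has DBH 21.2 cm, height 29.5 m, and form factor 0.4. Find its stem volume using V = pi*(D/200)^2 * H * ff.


(D/200)^2 = (21.2/200)^2 = 0.106^2 = 0.011236
BA = 3.141593 * 0.011236 = 0.0352989 m^2
V = 0.0352989 * 29.5 * 0.4 = 0.416527 ≈ 0.417 m^3

0.417 m^3


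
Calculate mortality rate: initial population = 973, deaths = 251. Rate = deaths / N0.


Mortality rate = 251 / 973 = 0.257965 ≈ 0.2580

0.2580


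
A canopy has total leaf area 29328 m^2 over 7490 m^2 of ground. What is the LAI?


LAI = 29328 / 7490 = 3.9156 ≈ 3.92

3.92


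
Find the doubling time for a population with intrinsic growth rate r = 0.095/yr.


td = ln(2) / 0.095 = 0.693147 / 0.095 = 7.29628 ≈ 7.3 years

7.3 years


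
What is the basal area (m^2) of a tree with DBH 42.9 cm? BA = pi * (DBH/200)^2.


D/200 = 42.9/200 = 0.2145 m
(D/200)^2 = 0.2145^2 = 0.04601025
BA = 3.141593 * 0.04601025 = 0.144545 ≈ 0.1445 m^2

0.1445 m^2


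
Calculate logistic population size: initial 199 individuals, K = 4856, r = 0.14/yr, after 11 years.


(K - N0)/N0 = (4856 - 199)/199 = 4657/199 = 23.4020
r*t = 0.14 * 11 = 1.54; exp(-1.54) = 0.214381
23.4020 * 0.214381 = 5.01694
1 + 5.01694 = 6.01694
N = 4856 / 6.01694 = 807.055 ≈ 807

807
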